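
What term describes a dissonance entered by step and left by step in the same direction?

Passing tone.

Approach: by step. Departure: by step, continuing in the same direction.
Stepwise on both sides with no change of direction means the note fills in the space between two different chord tones — a passing tone. (Had it turned back to its starting note it would be a neighbor tone instead.)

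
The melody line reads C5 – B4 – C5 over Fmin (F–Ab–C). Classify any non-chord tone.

B4 is a neighbor tone.

The harmony at that moment is F minor triad (F, Ab, C); B4 is not a chord tone.
It is approached by step down from C5 and left by step up to C5.
Step away and step back to the same note — a neighbor tone (lower neighbor).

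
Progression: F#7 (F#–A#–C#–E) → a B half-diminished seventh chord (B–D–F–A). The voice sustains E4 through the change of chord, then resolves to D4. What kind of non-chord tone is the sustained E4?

E4 is a suspension.

The harmony at that moment is B half-diminished seventh chord (B, D, F, A); E4 is not a chord tone.
It is held over (the same pitch as the preceding E4) and left by step down to D4.
Held over from the previous chord and resolving down by step — a suspension.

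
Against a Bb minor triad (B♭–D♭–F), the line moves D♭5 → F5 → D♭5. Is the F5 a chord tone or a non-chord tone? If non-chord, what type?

Bb minor triad contains B♭, D♭, F; F is the fifth, so it is a chord tone.

Chord tone (the fifth of Bb minor triad).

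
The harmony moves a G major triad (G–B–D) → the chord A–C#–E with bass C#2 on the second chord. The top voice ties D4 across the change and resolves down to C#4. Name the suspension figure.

At the second chord the bass is C#2. The suspended D4 lies a ninth above the bass; after resolving down by step to C#4, the interval above the bass becomes an octave.
Suspension figures are named by those two intervals: 9–8.

9–8 suspension.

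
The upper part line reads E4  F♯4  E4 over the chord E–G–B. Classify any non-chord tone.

The harmony at that moment is E minor triad (E, G, B); F♯4 is not a chord tone.
It is approached by step up from E4 and left by step down to E4.
Step away and step back to the same note — a neighbor tone (upper neighbor).

F♯4 is a neighbor tone.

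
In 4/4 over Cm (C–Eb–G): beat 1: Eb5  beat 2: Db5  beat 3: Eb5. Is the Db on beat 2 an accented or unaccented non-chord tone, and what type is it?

The harmony at that moment is C minor triad (C, Eb, G); Db5 is not a chord tone.
It is approached by step down from Eb5 and left by step up to Eb5.
Step away and step back to the same note — a neighbor tone (lower neighbor).
It falls on a weak beat, so it is unaccented.

Unaccented neighbor tone.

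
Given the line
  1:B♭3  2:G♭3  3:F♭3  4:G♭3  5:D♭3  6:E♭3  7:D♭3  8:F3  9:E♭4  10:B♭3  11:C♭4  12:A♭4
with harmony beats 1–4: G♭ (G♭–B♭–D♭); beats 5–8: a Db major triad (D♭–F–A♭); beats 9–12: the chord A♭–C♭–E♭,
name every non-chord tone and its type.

F♭3 (beat 3) — neighbor tone; E♭3 (beat 6) — neighbor tone; B♭3 (beat 10) — appoggiatura.

The harmony at that moment is G♭ major triad (G♭, B♭, D♭); F♭3 is not a chord tone.
It is approached by step down from G♭3 and left by step up to G♭3.
Step away and step back to the same note — a neighbor tone (lower neighbor).
The harmony at that moment is D♭ major triad (D♭, F, A♭); E♭3 is not a chord tone.
It is approached by step up from D♭3 and left by step down to D♭3.
Step away and step back to the same note — a neighbor tone (upper neighbor).
The harmony at that moment is A♭ minor triad (A♭, C♭, E♭); B♭3 is not a chord tone.
It is approached by leap down from E♭4 and left by step up to C♭4.
Leap in, step out — an appoggiatura.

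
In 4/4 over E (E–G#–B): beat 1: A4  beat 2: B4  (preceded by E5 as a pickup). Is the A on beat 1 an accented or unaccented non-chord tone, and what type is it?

Accented appoggiatura.

The harmony at that moment is E major triad (E, G#, B); A4 is not a chord tone.
It is approached by leap down from E5 and left by step up to B4.
Leap in, step out — an appoggiatura.
It falls on the downbeat, so it is accented.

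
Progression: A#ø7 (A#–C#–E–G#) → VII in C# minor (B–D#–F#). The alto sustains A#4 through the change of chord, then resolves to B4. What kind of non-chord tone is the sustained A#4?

The harmony at that moment is B major triad (B, D#, F#); A#4 is not a chord tone.
It is held over (the same pitch as the preceding A#4) and left by step up to B4.
Held over from the previous chord and resolving up by step — a retardation.

A#4 is a retardation.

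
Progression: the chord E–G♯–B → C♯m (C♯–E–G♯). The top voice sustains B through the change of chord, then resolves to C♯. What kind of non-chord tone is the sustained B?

The harmony at that moment is C♯ minor triad (C♯, E, G♯); B is not a chord tone.
It is held over (the same pitch as the preceding B) and left by step up to C♯.
Held over from the previous chord and resolving up by step — a retardation.

B is a retardation.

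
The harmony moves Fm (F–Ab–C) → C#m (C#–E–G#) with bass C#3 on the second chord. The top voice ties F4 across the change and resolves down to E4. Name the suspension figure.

4–3 suspension.

At the second chord the bass is C#3. The suspended F4 lies a fourth above the bass; after resolving down by step to E4, the interval above the bass becomes a third.
Suspension figures are named by those two intervals: 4–3.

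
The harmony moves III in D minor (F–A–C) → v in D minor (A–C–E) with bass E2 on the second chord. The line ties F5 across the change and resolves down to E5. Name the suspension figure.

9–8 suspension.

At the second chord the bass is E2. The suspended F5 lies a ninth above the bass; after resolving down by step to E5, the interval above the bass becomes an octave.
Suspension figures are named by those two intervals: 9–8.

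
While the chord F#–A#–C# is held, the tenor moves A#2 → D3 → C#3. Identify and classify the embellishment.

The harmony at that moment is F# major triad (F#, A#, C#); D3 is not a chord tone.
It is approached by leap up from A#2 and left by step down to C#3.
Leap in, step out — an appoggiatura.

D3 is an appoggiatura.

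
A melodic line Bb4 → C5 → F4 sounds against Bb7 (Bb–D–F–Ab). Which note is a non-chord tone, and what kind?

The harmony at that moment is Bb dominant seventh chord (Bb, D, F, Ab); C5 is not a chord tone.
It is approached by step up from Bb4 and left by leap down to F4.
Step in, leap out — an escape tone.

C5 is an escape tone.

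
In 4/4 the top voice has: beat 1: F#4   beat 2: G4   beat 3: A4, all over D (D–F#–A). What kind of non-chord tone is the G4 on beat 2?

Passing tone.

The harmony at that moment is D major triad (D, F#, A); G4 is not a chord tone.
It is approached by step up from F#4 and left by step up to A4.
Step in, step out in the same direction — a passing tone.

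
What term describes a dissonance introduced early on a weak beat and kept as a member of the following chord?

Anticipation.

Approach: ahead of the chord change (typically by step), so it is dissonant against the current harmony. Departure: none — the same pitch is restated or held and is a chord tone of the new harmony.
Dissonant first, consonant once the harmony catches up: the note simply arrives early — an anticipation. (The reverse timing, consonant first and dissonant after the change, would be a suspension or retardation.)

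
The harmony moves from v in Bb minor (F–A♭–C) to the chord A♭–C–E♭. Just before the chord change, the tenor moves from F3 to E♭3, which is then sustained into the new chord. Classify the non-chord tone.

The harmony at that moment is F minor triad (F, A♭, C); E♭3 is not a chord tone.
It is approached by step down from F3 and then sustained as the same pitch into the next harmony.
Arriving early and becoming a chord tone when the harmony changes — an anticipation.

E♭3 is an anticipation.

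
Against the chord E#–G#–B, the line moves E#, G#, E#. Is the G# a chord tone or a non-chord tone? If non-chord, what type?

E# diminished triad contains E#, G#, B; G# is the third, so it is a chord tone.

Chord tone (the third of E# diminished triad).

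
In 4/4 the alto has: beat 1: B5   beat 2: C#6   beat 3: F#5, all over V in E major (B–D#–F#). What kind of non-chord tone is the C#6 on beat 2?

Escape tone.

The harmony at that moment is B major triad (B, D#, F#); C#6 is not a chord tone.
It is approached by step up from B5 and left by leap down to F#5.
Step in, leap out, on a weak beat — an escape tone.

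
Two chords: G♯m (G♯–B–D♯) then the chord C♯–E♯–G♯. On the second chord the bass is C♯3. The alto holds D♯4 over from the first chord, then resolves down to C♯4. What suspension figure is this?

9–8 suspension.

At the second chord the bass is C♯3. The suspended D♯4 lies a ninth above the bass; after resolving down by step to C♯4, the interval above the bass becomes an octave.
Suspension figures are named by those two intervals: 9–8.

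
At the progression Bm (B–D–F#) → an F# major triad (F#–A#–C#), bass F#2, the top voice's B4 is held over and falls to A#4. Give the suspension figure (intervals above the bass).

At the second chord the bass is F#2. The suspended B4 lies a fourth above the bass; after resolving down by step to A#4, the interval above the bass becomes a third.
Suspension figures are named by those two intervals: 4–3.

4–3 suspension.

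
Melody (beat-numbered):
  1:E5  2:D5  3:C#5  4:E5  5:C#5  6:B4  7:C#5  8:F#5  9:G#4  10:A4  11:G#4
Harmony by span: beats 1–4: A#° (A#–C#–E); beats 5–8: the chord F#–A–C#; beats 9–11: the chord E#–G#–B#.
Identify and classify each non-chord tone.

D5 (beat 2) — passing tone; B4 (beat 6) — neighbor tone; A4 (beat 10) — neighbor tone.

The harmony at that moment is A# diminished triad (A#, C#, E); D5 is not a chord tone.
It is approached by step down from E5 and left by step down to C#5.
Step in, step out in the same direction — a passing tone.
The harmony at that moment is F# minor triad (F#, A, C#); B4 is not a chord tone.
It is approached by step down from C#5 and left by step up to C#5.
Step away and step back to the same note — a neighbor tone (lower neighbor).
The harmony at that moment is E# minor triad (E#, G#, B#); A4 is not a chord tone.
It is approached by step up from G#4 and left by step down to G#4.
Step away and step back to the same note — a neighbor tone (upper neighbor).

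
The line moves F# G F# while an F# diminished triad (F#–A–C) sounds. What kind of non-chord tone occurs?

The harmony at that moment is F# diminished triad (F#, A, C); G is not a chord tone.
It is approached by step up from F# and left by step down to F#.
Step away and step back to the same note — a neighbor tone (upper neighbor).

G is a neighbor tone.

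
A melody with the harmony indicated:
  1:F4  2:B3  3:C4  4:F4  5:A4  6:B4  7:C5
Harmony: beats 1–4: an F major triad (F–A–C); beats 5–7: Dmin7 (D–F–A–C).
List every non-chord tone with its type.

B3 (beat 2) — appoggiatura; B4 (beat 6) — passing tone.

The harmony at that moment is F major triad (F, A, C); B3 is not a chord tone.
It is approached by leap down from F4 and left by step up to C4.
Leap in, step out — an appoggiatura.
The harmony at that moment is D minor seventh chord (D, F, A, C); B4 is not a chord tone.
It is approached by step up from A4 and left by step up to C5.
Step in, step out in the same direction — a passing tone.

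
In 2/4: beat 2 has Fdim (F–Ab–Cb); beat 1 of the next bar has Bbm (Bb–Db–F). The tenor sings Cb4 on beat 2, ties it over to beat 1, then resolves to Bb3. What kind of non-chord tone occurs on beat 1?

The harmony at that moment is Bb minor triad (Bb, Db, F); Cb4 is not a chord tone.
It is held over (the same pitch as the preceding Cb4) and left by step down to Bb3.
Held over from the previous chord and resolving down by step — a suspension.

Suspension.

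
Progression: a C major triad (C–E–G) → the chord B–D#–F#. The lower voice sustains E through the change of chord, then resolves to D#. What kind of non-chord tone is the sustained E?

E is a suspension.

The harmony at that moment is B major triad (B, D#, F#); E is not a chord tone.
It is held over (the same pitch as the preceding E) and left by step down to D#.
Held over from the previous chord and resolving down by step — a suspension.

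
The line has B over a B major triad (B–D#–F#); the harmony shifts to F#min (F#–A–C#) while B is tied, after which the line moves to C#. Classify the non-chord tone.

The harmony at that moment is F# minor triad (F#, A, C#); B is not a chord tone.
It is held over (the same pitch as the preceding B) and left by step up to C#.
Held over from the previous chord and resolving up by step — a retardation.

B is a retardation.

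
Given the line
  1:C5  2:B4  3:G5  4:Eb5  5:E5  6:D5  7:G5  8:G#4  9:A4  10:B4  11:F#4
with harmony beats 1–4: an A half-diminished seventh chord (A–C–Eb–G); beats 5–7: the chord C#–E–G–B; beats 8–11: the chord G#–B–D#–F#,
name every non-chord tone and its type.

The harmony at that moment is A half-diminished seventh chord (A, C, Eb, G); B4 is not a chord tone.
It is approached by step down from C5 and left by leap up to G5.
Step in, leap out — an escape tone.
The harmony at that moment is C# half-diminished seventh chord (C#, E, G, B); D5 is not a chord tone.
It is approached by step down from E5 and left by leap up to G5.
Step in, leap out — an escape tone.
The harmony at that moment is G# minor seventh chord (G#, B, D#, F#); A4 is not a chord tone.
It is approached by step up from G#4 and left by step up to B4.
Step in, step out in the same direction — a passing tone.

B4 (beat 2) — escape tone; D5 (beat 6) — escape tone; A4 (beat 9) — passing tone.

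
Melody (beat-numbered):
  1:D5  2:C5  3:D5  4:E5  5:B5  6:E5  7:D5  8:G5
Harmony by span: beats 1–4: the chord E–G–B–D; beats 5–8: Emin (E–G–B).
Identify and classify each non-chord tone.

The harmony at that moment is E minor seventh chord (E, G, B, D); C5 is not a chord tone.
It is approached by step down from D5 and left by step up to D5.
Step away and step back to the same note — a neighbor tone (lower neighbor).
The harmony at that moment is E minor triad (E, G, B); D5 is not a chord tone.
It is approached by step down from E5 and left by leap up to G5.
Step in, leap out — an escape tone.

C5 (beat 2) — neighbor tone; D5 (beat 7) — escape tone.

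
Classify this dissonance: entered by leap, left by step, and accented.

Appoggiatura.

Approach: by leap. Departure: by step. Metric position: strong.
Leap in, step out, in a metrically strong position — an appoggiatura. (It is the mirror image of the escape tone, which steps in and leaps out from a weak position.)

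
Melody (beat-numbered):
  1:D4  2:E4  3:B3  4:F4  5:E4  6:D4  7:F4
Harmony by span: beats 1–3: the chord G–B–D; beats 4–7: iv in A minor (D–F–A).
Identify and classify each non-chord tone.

The harmony at that moment is G major triad (G, B, D); E4 is not a chord tone.
It is approached by step up from D4 and left by leap down to B3.
Step in, leap out — an escape tone.
The harmony at that moment is D minor triad (D, F, A); E4 is not a chord tone.
It is approached by step down from F4 and left by step down to D4.
Step in, step out in the same direction — a passing tone.

E4 (beat 2) — escape tone; E4 (beat 5) — passing tone.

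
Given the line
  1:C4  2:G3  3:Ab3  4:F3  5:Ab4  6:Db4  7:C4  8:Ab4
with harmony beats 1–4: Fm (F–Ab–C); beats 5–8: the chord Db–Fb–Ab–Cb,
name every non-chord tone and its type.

G3 (beat 2) — appoggiatura; C4 (beat 7) — escape tone.

The harmony at that moment is F minor triad (F, Ab, C); G3 is not a chord tone.
It is approached by leap down from C4 and left by step up to Ab3.
Leap in, step out — an appoggiatura.
The harmony at that moment is Db minor seventh chord (Db, Fb, Ab, Cb); C4 is not a chord tone.
It is approached by step down from Db4 and left by leap up to Ab4.
Step in, leap out — an escape tone.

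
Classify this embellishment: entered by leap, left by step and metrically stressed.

Approach: by leap. Departure: by step. Metric position: strong.
Leap in, step out, in a metrically strong position — an appoggiatura. (It is the mirror image of the escape tone, which steps in and leaps out from a weak position.)

Appoggiatura.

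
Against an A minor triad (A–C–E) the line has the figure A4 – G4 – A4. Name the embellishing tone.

The harmony at that moment is A minor triad (A, C, E); G4 is not a chord tone.
It is approached by step down from A4 and left by step up to A4.
Step away and step back to the same note — a neighbor tone (lower neighbor).

G4 is a neighbor tone.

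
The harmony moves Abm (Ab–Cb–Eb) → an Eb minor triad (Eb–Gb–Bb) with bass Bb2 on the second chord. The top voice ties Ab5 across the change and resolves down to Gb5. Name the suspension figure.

At the second chord the bass is Bb2. The suspended Ab5 lies a seventh above the bass; after resolving down by step to Gb5, the interval above the bass becomes a sixth.
Suspension figures are named by those two intervals: 7–6.

7–6 suspension.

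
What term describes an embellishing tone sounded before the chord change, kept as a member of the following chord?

Approach: ahead of the chord change (typically by step), so it is dissonant against the current harmony. Departure: none — the same pitch is restated or held and is a chord tone of the new harmony.
Dissonant first, consonant once the harmony catches up: the note simply arrives early — an anticipation. (The reverse timing, consonant first and dissonant after the change, would be a suspension or retardation.)

Anticipation.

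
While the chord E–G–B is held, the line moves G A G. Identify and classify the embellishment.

A is a neighbor tone.

The harmony at that moment is E minor triad (E, G, B); A is not a chord tone.
It is approached by step up from G and left by step down to G.
Step away and step back to the same note — a neighbor tone (upper neighbor).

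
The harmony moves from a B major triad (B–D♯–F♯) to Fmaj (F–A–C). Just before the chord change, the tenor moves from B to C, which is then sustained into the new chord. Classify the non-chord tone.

C is an anticipation.

The harmony at that moment is B major triad (B, D♯, F♯); C is not a chord tone.
It is approached by step up from B and then sustained as the same pitch into the next harmony.
Arriving early and becoming a chord tone when the harmony changes — an anticipation.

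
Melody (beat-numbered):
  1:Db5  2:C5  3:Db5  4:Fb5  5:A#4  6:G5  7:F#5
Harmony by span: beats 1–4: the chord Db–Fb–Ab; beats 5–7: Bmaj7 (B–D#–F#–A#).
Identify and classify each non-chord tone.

The harmony at that moment is Db minor triad (Db, Fb, Ab); C5 is not a chord tone.
It is approached by step down from Db5 and left by step up to Db5.
Step away and step back to the same note — a neighbor tone (lower neighbor).
The harmony at that moment is B major seventh chord (B, D#, F#, A#); G5 is not a chord tone.
It is approached by leap up from A#4 and left by step down to F#5.
Leap in, step out — an appoggiatura.

C5 (beat 2) — neighbor tone; G5 (beat 6) — appoggiatura.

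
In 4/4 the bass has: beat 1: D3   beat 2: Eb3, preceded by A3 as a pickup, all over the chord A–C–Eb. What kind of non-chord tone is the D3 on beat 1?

Appoggiatura.

The harmony at that moment is A diminished triad (A, C, Eb); D3 is not a chord tone.
It is approached by leap down from A3 and left by step up to Eb3.
Leap in, step out, metrically accented — an appoggiatura.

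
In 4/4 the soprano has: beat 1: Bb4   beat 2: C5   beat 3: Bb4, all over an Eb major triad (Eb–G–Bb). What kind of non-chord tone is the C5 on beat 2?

The harmony at that moment is Eb major triad (Eb, G, Bb); C5 is not a chord tone.
It is approached by step up from Bb4 and left by step down to Bb4.
Step away and step back to the same note — a neighbor tone (upper neighbor).

Upper neighbor tone.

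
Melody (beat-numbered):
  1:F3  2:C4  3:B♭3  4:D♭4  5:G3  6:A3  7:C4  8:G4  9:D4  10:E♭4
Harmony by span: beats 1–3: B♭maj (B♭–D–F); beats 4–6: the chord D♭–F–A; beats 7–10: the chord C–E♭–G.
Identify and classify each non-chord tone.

C4 (beat 2) — appoggiatura; G3 (beat 5) — appoggiatura; D4 (beat 9) — appoggiatura.

The harmony at that moment is B♭ major triad (B♭, D, F); C4 is not a chord tone.
It is approached by leap up from F3 and left by step down to B♭3.
Leap in, step out — an appoggiatura.
The harmony at that moment is D♭ augmented triad (D♭, F, A); G3 is not a chord tone.
It is approached by leap down from D♭4 and left by step up to A3.
Leap in, step out — an appoggiatura.
The harmony at that moment is C minor triad (C, E♭, G); D4 is not a chord tone.
It is approached by leap down from G4 and left by step up to E♭4.
Leap in, step out — an appoggiatura.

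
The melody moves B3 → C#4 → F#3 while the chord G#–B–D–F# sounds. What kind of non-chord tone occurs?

C#4 is an escape tone.

The harmony at that moment is G# half-diminished seventh chord (G#, B, D, F#); C#4 is not a chord tone.
It is approached by step up from B3 and left by leap down to F#3.
Step in, leap out — an escape tone.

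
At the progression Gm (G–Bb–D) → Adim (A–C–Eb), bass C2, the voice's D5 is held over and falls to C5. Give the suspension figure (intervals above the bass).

9–8 suspension.

At the second chord the bass is C2. The suspended D5 lies a ninth above the bass; after resolving down by step to C5, the interval above the bass becomes an octave.
Suspension figures are named by those two intervals: 9–8.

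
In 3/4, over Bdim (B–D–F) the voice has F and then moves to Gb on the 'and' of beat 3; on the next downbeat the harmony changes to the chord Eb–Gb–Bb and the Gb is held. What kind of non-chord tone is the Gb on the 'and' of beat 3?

The harmony at that moment is B diminished triad (B, D, F); Gb is not a chord tone.
It is approached by step up from F and then sustained as the same pitch into the next harmony.
Arriving early and becoming a chord tone when the harmony changes — an anticipation.

Anticipation.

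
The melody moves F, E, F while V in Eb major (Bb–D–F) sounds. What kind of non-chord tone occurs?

The harmony at that moment is Bb major triad (Bb, D, F); E is not a chord tone.
It is approached by step down from F and left by step up to F.
Step away and step back to the same note — a neighbor tone (lower neighbor).

E is a neighbor tone.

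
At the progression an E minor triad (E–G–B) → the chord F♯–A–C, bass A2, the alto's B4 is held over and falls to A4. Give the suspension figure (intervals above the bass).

9–8 suspension.

At the second chord the bass is A2. The suspended B4 lies a ninth above the bass; after resolving down by step to A4, the interval above the bass becomes an octave.
Suspension figures are named by those two intervals: 9–8.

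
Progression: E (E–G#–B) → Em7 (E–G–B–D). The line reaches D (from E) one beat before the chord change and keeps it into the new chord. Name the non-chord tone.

D is an anticipation.

The harmony at that moment is E major triad (E, G#, B); D is not a chord tone.
It is approached by step down from E and then sustained as the same pitch into the next harmony.
Arriving early and becoming a chord tone when the harmony changes — an anticipation.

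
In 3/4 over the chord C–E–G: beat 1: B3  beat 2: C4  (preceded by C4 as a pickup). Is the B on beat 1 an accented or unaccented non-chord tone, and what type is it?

Accented neighbor tone.

The harmony at that moment is C major triad (C, E, G); B3 is not a chord tone.
It is approached by step down from C4 and left by step up to C4.
Step away and step back to the same note — a neighbor tone (lower neighbor).
It falls on the downbeat, so it is accented.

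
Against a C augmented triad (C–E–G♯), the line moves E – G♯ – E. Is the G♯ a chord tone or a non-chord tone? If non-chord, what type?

C augmented triad contains C, E, G♯; G♯ is the fifth, so it is a chord tone.

Chord tone (the fifth of C augmented triad).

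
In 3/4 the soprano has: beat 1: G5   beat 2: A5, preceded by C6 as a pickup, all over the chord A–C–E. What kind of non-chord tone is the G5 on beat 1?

The harmony at that moment is A minor triad (A, C, E); G5 is not a chord tone.
It is approached by leap down from C6 and left by step up to A5.
Leap in, step out, metrically accented — an appoggiatura.

Appoggiatura.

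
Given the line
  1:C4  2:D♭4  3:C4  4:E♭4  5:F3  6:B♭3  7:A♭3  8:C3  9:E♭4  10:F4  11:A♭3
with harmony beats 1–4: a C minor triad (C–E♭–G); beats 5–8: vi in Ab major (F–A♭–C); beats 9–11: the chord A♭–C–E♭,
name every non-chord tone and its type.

D♭4 (beat 2) — neighbor tone; B♭3 (beat 6) — appoggiatura; F4 (beat 10) — escape tone.

The harmony at that moment is C minor triad (C, E♭, G); D♭4 is not a chord tone.
It is approached by step up from C4 and left by step down to C4.
Step away and step back to the same note — a neighbor tone (upper neighbor).
The harmony at that moment is F minor triad (F, A♭, C); B♭3 is not a chord tone.
It is approached by leap up from F3 and left by step down to A♭3.
Leap in, step out — an appoggiatura.
The harmony at that moment is A♭ major triad (A♭, C, E♭); F4 is not a chord tone.
It is approached by step up from E♭4 and left by leap down to A♭3.
Step in, leap out — an escape tone.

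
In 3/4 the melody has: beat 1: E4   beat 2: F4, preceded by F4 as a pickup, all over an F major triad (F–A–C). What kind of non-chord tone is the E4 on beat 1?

Lower neighbor tone.

The harmony at that moment is F major triad (F, A, C); E4 is not a chord tone.
It is approached by step down from F4 and left by step up to F4.
Step away and step back to the same note — a neighbor tone (lower neighbor).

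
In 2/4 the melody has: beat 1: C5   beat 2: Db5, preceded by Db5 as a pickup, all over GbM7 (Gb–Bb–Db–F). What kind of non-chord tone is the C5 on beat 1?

The harmony at that moment is Gb major seventh chord (Gb, Bb, Db, F); C5 is not a chord tone.
It is approached by step down from Db5 and left by step up to Db5.
Step away and step back to the same note — a neighbor tone (lower neighbor).

Lower neighbor tone.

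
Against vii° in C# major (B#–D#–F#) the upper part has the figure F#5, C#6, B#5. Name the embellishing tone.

C#6 is an appoggiatura.

The harmony at that moment is B# diminished triad (B#, D#, F#); C#6 is not a chord tone.
It is approached by leap up from F#5 and left by step down to B#5.
Leap in, step out — an appoggiatura.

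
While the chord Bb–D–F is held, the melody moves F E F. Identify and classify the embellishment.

E is a neighbor tone.

The harmony at that moment is Bb major triad (Bb, D, F); E is not a chord tone.
It is approached by step down from F and left by step up to F.
Step away and step back to the same note — a neighbor tone (lower neighbor).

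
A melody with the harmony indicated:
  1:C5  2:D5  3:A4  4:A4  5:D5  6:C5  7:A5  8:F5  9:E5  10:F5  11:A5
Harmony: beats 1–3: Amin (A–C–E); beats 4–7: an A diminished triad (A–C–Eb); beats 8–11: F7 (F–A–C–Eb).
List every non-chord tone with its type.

The harmony at that moment is A minor triad (A, C, E); D5 is not a chord tone.
It is approached by step up from C5 and left by leap down to A4.
Step in, leap out — an escape tone.
The harmony at that moment is A diminished triad (A, C, Eb); D5 is not a chord tone.
It is approached by leap up from A4 and left by step down to C5.
Leap in, step out — an appoggiatura.
The harmony at that moment is F dominant seventh chord (F, A, C, Eb); E5 is not a chord tone.
It is approached by step down from F5 and left by step up to F5.
Step away and step back to the same note — a neighbor tone (lower neighbor).

D5 (beat 2) — escape tone; D5 (beat 5) — appoggiatura; E5 (beat 9) — neighbor tone.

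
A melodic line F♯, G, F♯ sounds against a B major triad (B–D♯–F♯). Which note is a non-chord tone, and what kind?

G is a neighbor tone.

The harmony at that moment is B major triad (B, D♯, F♯); G is not a chord tone.
It is approached by step up from F♯ and left by step down to F♯.
Step away and step back to the same note — a neighbor tone (upper neighbor).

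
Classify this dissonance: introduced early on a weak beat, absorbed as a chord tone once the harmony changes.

Anticipation.

Approach: ahead of the chord change (typically by step), so it is dissonant against the current harmony. Departure: none — the same pitch is restated or held and is a chord tone of the new harmony.
Dissonant first, consonant once the harmony catches up: the note simply arrives early — an anticipation. (The reverse timing, consonant first and dissonant after the change, would be a suspension or retardation.)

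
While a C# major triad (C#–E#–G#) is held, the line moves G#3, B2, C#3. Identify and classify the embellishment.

The harmony at that moment is C# major triad (C#, E#, G#); B2 is not a chord tone.
It is approached by leap down from G#3 and left by step up to C#3.
Leap in, step out — an appoggiatura.

B2 is an appoggiatura.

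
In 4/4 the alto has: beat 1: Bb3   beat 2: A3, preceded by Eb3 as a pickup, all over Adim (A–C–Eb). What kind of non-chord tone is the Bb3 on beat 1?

The harmony at that moment is A diminished triad (A, C, Eb); Bb3 is not a chord tone.
It is approached by leap up from Eb3 and left by step down to A3.
Leap in, step out, metrically accented — an appoggiatura.

Appoggiatura.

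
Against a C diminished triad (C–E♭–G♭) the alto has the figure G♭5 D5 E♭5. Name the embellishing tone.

D5 is an appoggiatura.

The harmony at that moment is C diminished triad (C, E♭, G♭); D5 is not a chord tone.
It is approached by leap down from G♭5 and left by step up to E♭5.
Leap in, step out — an appoggiatura.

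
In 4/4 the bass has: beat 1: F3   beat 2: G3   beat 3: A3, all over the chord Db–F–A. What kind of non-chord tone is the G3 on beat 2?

The harmony at that moment is Db augmented triad (Db, F, A); G3 is not a chord tone.
It is approached by step up from F3 and left by step up to A3.
Step in, step out in the same direction — a passing tone.

Passing tone.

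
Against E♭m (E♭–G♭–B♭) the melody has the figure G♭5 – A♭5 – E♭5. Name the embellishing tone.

The harmony at that moment is E♭ minor triad (E♭, G♭, B♭); A♭5 is not a chord tone.
It is approached by step up from G♭5 and left by leap down to E♭5.
Step in, leap out — an escape tone.

A♭5 is an escape tone.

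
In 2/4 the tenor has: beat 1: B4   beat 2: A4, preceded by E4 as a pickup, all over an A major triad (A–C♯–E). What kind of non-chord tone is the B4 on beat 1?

The harmony at that moment is A major triad (A, C♯, E); B4 is not a chord tone.
It is approached by leap up from E4 and left by step down to A4.
Leap in, step out, metrically accented — an appoggiatura.

Appoggiatura.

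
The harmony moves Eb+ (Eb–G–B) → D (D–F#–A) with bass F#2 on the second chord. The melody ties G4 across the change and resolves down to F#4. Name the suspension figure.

9–8 suspension.

At the second chord the bass is F#2. The suspended G4 lies a ninth above the bass; after resolving down by step to F#4, the interval above the bass becomes an octave.
Suspension figures are named by those two intervals: 9–8.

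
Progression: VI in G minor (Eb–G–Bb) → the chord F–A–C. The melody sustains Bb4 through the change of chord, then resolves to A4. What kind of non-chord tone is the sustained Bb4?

The harmony at that moment is F major triad (F, A, C); Bb4 is not a chord tone.
It is held over (the same pitch as the preceding Bb4) and left by step down to A4.
Held over from the previous chord and resolving down by step — a suspension.

Bb4 is a suspension.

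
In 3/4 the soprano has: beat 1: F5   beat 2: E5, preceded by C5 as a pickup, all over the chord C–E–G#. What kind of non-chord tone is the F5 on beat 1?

The harmony at that moment is C augmented triad (C, E, G#); F5 is not a chord tone.
It is approached by leap up from C5 and left by step down to E5.
Leap in, step out, metrically accented — an appoggiatura.

Appoggiatura.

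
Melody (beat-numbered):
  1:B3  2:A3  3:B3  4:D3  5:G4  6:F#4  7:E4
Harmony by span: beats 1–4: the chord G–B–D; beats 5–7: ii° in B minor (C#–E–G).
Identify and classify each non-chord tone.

A3 (beat 2) — neighbor tone; F#4 (beat 6) — passing tone.

The harmony at that moment is G major triad (G, B, D); A3 is not a chord tone.
It is approached by step down from B3 and left by step up to B3.
Step away and step back to the same note — a neighbor tone (lower neighbor).
The harmony at that moment is C# diminished triad (C#, E, G); F#4 is not a chord tone.
It is approached by step down from G4 and left by step down to E4.
Step in, step out in the same direction — a passing tone.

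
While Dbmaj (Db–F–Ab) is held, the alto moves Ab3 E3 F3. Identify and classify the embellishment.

The harmony at that moment is Db major triad (Db, F, Ab); E3 is not a chord tone.
It is approached by leap down from Ab3 and left by step up to F3.
Leap in, step out — an appoggiatura.

E3 is an appoggiatura.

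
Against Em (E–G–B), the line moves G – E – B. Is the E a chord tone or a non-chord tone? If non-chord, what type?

Chord tone (the root of E minor triad).

E minor triad contains E, G, B; E is the root, so it is a chord tone.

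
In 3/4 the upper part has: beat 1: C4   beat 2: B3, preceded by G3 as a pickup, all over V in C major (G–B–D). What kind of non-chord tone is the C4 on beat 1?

The harmony at that moment is G major triad (G, B, D); C4 is not a chord tone.
It is approached by leap up from G3 and left by step down to B3.
Leap in, step out, metrically accented — an appoggiatura.

Appoggiatura.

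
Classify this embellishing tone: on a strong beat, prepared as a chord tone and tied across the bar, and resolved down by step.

Approach: by preparation — the pitch is first a chord tone, then held (tied or repeated) while the harmony changes under it. Departure: down by step. Metric position: strong.
A prepared dissonance that resolves downward by step — a suspension. (The same figure resolving upward would be a retardation.)

Suspension.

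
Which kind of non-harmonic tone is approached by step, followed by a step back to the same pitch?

Approach: by step. Departure: by step in the opposite direction, back to the starting pitch.
Stepwise on both sides but reversing to return to the same chord tone — a neighbor tone. (Had it continued onward in the same direction it would be a passing tone instead.)

Neighbor tone.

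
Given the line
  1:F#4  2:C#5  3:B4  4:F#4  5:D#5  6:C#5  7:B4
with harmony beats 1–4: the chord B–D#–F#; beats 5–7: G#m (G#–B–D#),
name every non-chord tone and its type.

C#5 (beat 2) — appoggiatura; C#5 (beat 6) — passing tone.

The harmony at that moment is B major triad (B, D#, F#); C#5 is not a chord tone.
It is approached by leap up from F#4 and left by step down to B4.
Leap in, step out — an appoggiatura.
The harmony at that moment is G# minor triad (G#, B, D#); C#5 is not a chord tone.
It is approached by step down from D#5 and left by step down to B4.
Step in, step out in the same direction — a passing tone.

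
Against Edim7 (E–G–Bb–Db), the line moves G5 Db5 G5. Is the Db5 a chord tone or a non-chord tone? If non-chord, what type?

E diminished seventh chord contains E, G, Bb, Db; Db is the seventh, so it is a chord tone.

Chord tone (the seventh of E diminished seventh chord).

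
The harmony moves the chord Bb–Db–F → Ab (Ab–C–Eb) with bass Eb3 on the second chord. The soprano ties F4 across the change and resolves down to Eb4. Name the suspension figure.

At the second chord the bass is Eb3. The suspended F4 lies a ninth above the bass; after resolving down by step to Eb4, the interval above the bass becomes an octave.
Suspension figures are named by those two intervals: 9–8.

9–8 suspension.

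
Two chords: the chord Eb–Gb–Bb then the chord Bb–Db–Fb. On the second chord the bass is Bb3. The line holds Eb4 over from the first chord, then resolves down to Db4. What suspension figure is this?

4–3 suspension.

At the second chord the bass is Bb3. The suspended Eb4 lies a fourth above the bass; after resolving down by step to Db4, the interval above the bass becomes a third.
Suspension figures are named by those two intervals: 4–3.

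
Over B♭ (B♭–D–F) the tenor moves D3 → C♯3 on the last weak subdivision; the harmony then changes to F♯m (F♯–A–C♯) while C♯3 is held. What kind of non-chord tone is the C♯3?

The harmony at that moment is B♭ major triad (B♭, D, F); C♯3 is not a chord tone.
It is approached by step down from D3 and then sustained as the same pitch into the next harmony.
Arriving early and becoming a chord tone when the harmony changes — an anticipation.

C♯3 is an anticipation.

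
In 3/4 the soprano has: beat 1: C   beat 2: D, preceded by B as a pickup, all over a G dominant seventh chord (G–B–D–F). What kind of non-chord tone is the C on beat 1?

Passing tone.

The harmony at that moment is G dominant seventh chord (G, B, D, F); C is not a chord tone.
It is approached by step up from B and left by step up to D.
Step in, step out in the same direction — a passing tone.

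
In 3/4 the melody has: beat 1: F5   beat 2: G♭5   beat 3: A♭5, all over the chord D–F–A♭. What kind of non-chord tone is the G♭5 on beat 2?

Passing tone.

The harmony at that moment is D diminished triad (D, F, A♭); G♭5 is not a chord tone.
It is approached by step up from F5 and left by step up to A♭5.
Step in, step out in the same direction — a passing tone.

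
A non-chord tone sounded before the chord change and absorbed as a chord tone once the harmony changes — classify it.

Anticipation.

Approach: ahead of the chord change (typically by step), so it is dissonant against the current harmony. Departure: none — the same pitch is restated or held and is a chord tone of the new harmony.
Dissonant first, consonant once the harmony catches up: the note simply arrives early — an anticipation. (The reverse timing, consonant first and dissonant after the change, would be a suspension or retardation.)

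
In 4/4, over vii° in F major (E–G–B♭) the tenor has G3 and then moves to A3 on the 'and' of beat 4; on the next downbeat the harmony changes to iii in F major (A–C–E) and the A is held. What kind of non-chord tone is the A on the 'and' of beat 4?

The harmony at that moment is E diminished triad (E, G, B♭); A3 is not a chord tone.
It is approached by step up from G3 and then sustained as the same pitch into the next harmony.
Arriving early and becoming a chord tone when the harmony changes — an anticipation.

Anticipation.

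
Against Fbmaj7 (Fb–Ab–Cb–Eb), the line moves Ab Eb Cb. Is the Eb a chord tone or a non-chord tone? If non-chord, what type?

Chord tone (the seventh of Fb major seventh chord).

Fb major seventh chord contains Fb, Ab, Cb, Eb; Eb is the seventh, so it is a chord tone.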